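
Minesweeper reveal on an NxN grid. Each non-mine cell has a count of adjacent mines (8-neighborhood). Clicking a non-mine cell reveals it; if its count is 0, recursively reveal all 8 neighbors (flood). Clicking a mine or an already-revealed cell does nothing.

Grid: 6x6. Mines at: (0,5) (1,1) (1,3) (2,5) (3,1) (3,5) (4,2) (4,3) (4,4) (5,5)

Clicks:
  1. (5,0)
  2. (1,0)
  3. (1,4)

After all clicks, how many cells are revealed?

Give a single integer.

Click 1 (5,0) count=0: revealed 4 new [(4,0) (4,1) (5,0) (5,1)] -> total=4
Click 2 (1,0) count=1: revealed 1 new [(1,0)] -> total=5
Click 3 (1,4) count=3: revealed 1 new [(1,4)] -> total=6

Answer: 6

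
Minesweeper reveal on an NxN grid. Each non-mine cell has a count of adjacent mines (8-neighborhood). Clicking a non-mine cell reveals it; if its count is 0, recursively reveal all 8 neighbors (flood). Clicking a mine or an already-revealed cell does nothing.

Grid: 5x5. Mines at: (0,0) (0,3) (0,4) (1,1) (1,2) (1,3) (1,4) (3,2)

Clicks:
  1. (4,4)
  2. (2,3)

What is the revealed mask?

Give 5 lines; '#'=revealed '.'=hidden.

Answer: .....
.....
...##
...##
...##

Derivation:
Click 1 (4,4) count=0: revealed 6 new [(2,3) (2,4) (3,3) (3,4) (4,3) (4,4)] -> total=6
Click 2 (2,3) count=4: revealed 0 new [(none)] -> total=6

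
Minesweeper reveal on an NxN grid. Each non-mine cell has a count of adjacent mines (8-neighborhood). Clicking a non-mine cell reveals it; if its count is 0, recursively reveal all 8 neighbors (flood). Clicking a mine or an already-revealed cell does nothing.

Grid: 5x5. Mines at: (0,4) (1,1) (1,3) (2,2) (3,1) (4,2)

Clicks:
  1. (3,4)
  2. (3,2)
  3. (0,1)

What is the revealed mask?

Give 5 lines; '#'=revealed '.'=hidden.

Click 1 (3,4) count=0: revealed 6 new [(2,3) (2,4) (3,3) (3,4) (4,3) (4,4)] -> total=6
Click 2 (3,2) count=3: revealed 1 new [(3,2)] -> total=7
Click 3 (0,1) count=1: revealed 1 new [(0,1)] -> total=8

Answer: .#...
.....
...##
..###
...##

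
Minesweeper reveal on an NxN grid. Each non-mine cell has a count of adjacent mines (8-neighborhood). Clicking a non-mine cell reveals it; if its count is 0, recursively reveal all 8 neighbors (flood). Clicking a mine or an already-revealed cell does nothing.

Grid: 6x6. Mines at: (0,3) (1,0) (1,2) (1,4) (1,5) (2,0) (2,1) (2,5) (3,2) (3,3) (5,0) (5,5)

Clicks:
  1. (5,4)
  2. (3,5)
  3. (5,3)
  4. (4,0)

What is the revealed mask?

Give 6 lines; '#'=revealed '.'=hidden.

Click 1 (5,4) count=1: revealed 1 new [(5,4)] -> total=1
Click 2 (3,5) count=1: revealed 1 new [(3,5)] -> total=2
Click 3 (5,3) count=0: revealed 7 new [(4,1) (4,2) (4,3) (4,4) (5,1) (5,2) (5,3)] -> total=9
Click 4 (4,0) count=1: revealed 1 new [(4,0)] -> total=10

Answer: ......
......
......
.....#
#####.
.####.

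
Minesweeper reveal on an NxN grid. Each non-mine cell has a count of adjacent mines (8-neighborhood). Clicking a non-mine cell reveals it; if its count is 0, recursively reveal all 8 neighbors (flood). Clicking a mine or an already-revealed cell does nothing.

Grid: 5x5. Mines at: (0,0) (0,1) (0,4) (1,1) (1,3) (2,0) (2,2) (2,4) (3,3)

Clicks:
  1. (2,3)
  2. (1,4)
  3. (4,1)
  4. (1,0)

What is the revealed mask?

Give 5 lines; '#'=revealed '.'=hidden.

Click 1 (2,3) count=4: revealed 1 new [(2,3)] -> total=1
Click 2 (1,4) count=3: revealed 1 new [(1,4)] -> total=2
Click 3 (4,1) count=0: revealed 6 new [(3,0) (3,1) (3,2) (4,0) (4,1) (4,2)] -> total=8
Click 4 (1,0) count=4: revealed 1 new [(1,0)] -> total=9

Answer: .....
#...#
...#.
###..
###..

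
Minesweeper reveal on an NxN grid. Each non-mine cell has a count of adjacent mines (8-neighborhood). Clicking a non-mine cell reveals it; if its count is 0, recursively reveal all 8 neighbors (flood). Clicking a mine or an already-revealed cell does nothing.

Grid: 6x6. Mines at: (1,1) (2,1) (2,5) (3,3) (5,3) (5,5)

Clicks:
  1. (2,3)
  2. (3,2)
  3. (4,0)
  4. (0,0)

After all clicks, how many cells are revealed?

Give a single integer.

Click 1 (2,3) count=1: revealed 1 new [(2,3)] -> total=1
Click 2 (3,2) count=2: revealed 1 new [(3,2)] -> total=2
Click 3 (4,0) count=0: revealed 8 new [(3,0) (3,1) (4,0) (4,1) (4,2) (5,0) (5,1) (5,2)] -> total=10
Click 4 (0,0) count=1: revealed 1 new [(0,0)] -> total=11

Answer: 11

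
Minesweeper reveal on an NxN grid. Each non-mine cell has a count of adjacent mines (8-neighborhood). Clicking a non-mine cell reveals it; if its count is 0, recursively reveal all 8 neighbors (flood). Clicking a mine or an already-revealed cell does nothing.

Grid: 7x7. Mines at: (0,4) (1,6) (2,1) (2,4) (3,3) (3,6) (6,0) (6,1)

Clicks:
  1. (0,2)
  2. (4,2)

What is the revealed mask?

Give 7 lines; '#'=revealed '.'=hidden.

Answer: ####...
####...
.......
.......
..#....
.......
.......

Derivation:
Click 1 (0,2) count=0: revealed 8 new [(0,0) (0,1) (0,2) (0,3) (1,0) (1,1) (1,2) (1,3)] -> total=8
Click 2 (4,2) count=1: revealed 1 new [(4,2)] -> total=9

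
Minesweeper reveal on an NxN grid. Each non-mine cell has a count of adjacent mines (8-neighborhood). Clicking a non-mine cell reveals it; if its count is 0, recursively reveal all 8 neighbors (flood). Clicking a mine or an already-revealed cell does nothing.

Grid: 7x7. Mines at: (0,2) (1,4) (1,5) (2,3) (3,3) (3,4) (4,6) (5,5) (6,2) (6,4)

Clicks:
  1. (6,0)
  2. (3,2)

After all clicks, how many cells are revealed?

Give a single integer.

Click 1 (6,0) count=0: revealed 19 new [(0,0) (0,1) (1,0) (1,1) (1,2) (2,0) (2,1) (2,2) (3,0) (3,1) (3,2) (4,0) (4,1) (4,2) (5,0) (5,1) (5,2) (6,0) (6,1)] -> total=19
Click 2 (3,2) count=2: revealed 0 new [(none)] -> total=19

Answer: 19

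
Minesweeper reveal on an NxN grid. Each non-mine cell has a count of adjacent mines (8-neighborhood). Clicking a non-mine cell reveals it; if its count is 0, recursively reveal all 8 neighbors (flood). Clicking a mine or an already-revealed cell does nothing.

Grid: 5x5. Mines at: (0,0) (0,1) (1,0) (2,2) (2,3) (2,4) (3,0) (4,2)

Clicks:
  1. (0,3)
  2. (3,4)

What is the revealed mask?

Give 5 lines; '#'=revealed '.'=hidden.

Answer: ..###
..###
.....
....#
.....

Derivation:
Click 1 (0,3) count=0: revealed 6 new [(0,2) (0,3) (0,4) (1,2) (1,3) (1,4)] -> total=6
Click 2 (3,4) count=2: revealed 1 new [(3,4)] -> total=7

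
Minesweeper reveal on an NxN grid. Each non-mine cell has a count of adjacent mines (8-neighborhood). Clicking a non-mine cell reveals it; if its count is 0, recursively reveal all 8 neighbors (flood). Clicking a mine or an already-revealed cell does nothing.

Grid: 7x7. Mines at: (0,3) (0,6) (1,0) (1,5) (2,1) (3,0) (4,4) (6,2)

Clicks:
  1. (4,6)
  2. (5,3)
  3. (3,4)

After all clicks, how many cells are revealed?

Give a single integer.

Answer: 15

Derivation:
Click 1 (4,6) count=0: revealed 14 new [(2,5) (2,6) (3,5) (3,6) (4,5) (4,6) (5,3) (5,4) (5,5) (5,6) (6,3) (6,4) (6,5) (6,6)] -> total=14
Click 2 (5,3) count=2: revealed 0 new [(none)] -> total=14
Click 3 (3,4) count=1: revealed 1 new [(3,4)] -> total=15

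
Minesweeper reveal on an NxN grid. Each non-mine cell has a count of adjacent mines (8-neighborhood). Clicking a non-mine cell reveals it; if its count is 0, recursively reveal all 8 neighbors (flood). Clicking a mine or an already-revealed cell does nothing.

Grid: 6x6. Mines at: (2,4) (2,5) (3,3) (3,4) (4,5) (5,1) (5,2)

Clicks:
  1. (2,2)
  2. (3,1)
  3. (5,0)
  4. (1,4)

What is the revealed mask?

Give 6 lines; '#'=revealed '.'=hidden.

Answer: ######
######
####..
###...
###...
#.....

Derivation:
Click 1 (2,2) count=1: revealed 1 new [(2,2)] -> total=1
Click 2 (3,1) count=0: revealed 21 new [(0,0) (0,1) (0,2) (0,3) (0,4) (0,5) (1,0) (1,1) (1,2) (1,3) (1,4) (1,5) (2,0) (2,1) (2,3) (3,0) (3,1) (3,2) (4,0) (4,1) (4,2)] -> total=22
Click 3 (5,0) count=1: revealed 1 new [(5,0)] -> total=23
Click 4 (1,4) count=2: revealed 0 new [(none)] -> total=23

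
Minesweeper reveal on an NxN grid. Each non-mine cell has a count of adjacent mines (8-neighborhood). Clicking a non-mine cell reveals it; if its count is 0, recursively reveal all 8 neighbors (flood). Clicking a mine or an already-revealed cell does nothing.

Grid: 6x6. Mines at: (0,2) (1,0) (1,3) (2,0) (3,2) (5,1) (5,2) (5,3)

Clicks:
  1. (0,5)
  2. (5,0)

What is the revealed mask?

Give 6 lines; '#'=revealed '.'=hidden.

Click 1 (0,5) count=0: revealed 15 new [(0,4) (0,5) (1,4) (1,5) (2,3) (2,4) (2,5) (3,3) (3,4) (3,5) (4,3) (4,4) (4,5) (5,4) (5,5)] -> total=15
Click 2 (5,0) count=1: revealed 1 new [(5,0)] -> total=16

Answer: ....##
....##
...###
...###
...###
#...##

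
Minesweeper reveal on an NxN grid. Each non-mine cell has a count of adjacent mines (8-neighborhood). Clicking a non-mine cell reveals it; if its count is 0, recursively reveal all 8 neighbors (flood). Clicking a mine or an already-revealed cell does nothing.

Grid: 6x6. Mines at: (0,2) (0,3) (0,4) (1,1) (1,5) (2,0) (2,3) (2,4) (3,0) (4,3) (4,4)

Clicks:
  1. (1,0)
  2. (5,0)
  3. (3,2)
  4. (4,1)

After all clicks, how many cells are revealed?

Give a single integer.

Click 1 (1,0) count=2: revealed 1 new [(1,0)] -> total=1
Click 2 (5,0) count=0: revealed 6 new [(4,0) (4,1) (4,2) (5,0) (5,1) (5,2)] -> total=7
Click 3 (3,2) count=2: revealed 1 new [(3,2)] -> total=8
Click 4 (4,1) count=1: revealed 0 new [(none)] -> total=8

Answer: 8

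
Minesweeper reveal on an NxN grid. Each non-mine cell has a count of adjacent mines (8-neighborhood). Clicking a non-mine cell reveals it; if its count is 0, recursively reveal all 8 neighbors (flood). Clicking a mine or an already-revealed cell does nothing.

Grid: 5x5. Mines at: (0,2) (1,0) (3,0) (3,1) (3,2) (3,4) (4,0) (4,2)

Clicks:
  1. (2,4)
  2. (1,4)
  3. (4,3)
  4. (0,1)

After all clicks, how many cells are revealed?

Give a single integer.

Answer: 8

Derivation:
Click 1 (2,4) count=1: revealed 1 new [(2,4)] -> total=1
Click 2 (1,4) count=0: revealed 5 new [(0,3) (0,4) (1,3) (1,4) (2,3)] -> total=6
Click 3 (4,3) count=3: revealed 1 new [(4,3)] -> total=7
Click 4 (0,1) count=2: revealed 1 new [(0,1)] -> total=8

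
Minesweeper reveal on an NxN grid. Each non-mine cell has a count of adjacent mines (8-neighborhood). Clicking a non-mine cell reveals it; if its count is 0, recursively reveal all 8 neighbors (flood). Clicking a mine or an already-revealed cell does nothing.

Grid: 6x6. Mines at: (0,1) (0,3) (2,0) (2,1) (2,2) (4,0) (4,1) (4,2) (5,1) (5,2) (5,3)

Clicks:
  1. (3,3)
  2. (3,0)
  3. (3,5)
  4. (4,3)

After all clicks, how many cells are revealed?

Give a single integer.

Click 1 (3,3) count=2: revealed 1 new [(3,3)] -> total=1
Click 2 (3,0) count=4: revealed 1 new [(3,0)] -> total=2
Click 3 (3,5) count=0: revealed 15 new [(0,4) (0,5) (1,3) (1,4) (1,5) (2,3) (2,4) (2,5) (3,4) (3,5) (4,3) (4,4) (4,5) (5,4) (5,5)] -> total=17
Click 4 (4,3) count=3: revealed 0 new [(none)] -> total=17

Answer: 17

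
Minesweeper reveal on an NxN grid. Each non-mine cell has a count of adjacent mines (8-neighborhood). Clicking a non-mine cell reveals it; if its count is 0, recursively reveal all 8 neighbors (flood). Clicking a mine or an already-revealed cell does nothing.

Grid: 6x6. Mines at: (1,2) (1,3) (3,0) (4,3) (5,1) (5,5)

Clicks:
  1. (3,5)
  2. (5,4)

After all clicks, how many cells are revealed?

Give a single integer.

Answer: 11

Derivation:
Click 1 (3,5) count=0: revealed 10 new [(0,4) (0,5) (1,4) (1,5) (2,4) (2,5) (3,4) (3,5) (4,4) (4,5)] -> total=10
Click 2 (5,4) count=2: revealed 1 new [(5,4)] -> total=11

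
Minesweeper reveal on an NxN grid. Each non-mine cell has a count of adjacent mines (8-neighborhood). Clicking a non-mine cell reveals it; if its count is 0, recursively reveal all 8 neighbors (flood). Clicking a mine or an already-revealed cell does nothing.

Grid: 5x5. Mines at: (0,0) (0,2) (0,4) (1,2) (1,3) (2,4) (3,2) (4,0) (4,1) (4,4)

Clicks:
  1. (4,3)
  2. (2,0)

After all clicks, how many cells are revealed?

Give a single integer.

Answer: 7

Derivation:
Click 1 (4,3) count=2: revealed 1 new [(4,3)] -> total=1
Click 2 (2,0) count=0: revealed 6 new [(1,0) (1,1) (2,0) (2,1) (3,0) (3,1)] -> total=7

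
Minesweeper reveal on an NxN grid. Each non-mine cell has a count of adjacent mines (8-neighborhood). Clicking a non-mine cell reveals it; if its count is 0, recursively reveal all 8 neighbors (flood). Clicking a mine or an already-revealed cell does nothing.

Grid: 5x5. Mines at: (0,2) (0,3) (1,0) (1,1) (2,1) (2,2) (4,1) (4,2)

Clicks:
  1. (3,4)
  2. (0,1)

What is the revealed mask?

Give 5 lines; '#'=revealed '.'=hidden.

Click 1 (3,4) count=0: revealed 8 new [(1,3) (1,4) (2,3) (2,4) (3,3) (3,4) (4,3) (4,4)] -> total=8
Click 2 (0,1) count=3: revealed 1 new [(0,1)] -> total=9

Answer: .#...
...##
...##
...##
...##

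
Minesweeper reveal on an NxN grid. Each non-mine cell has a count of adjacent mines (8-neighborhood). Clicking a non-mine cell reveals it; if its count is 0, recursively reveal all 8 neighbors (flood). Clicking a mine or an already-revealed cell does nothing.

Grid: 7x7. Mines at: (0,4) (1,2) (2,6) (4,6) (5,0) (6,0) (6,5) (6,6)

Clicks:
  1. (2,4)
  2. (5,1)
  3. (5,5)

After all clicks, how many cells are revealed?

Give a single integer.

Click 1 (2,4) count=0: revealed 34 new [(0,0) (0,1) (1,0) (1,1) (1,3) (1,4) (1,5) (2,0) (2,1) (2,2) (2,3) (2,4) (2,5) (3,0) (3,1) (3,2) (3,3) (3,4) (3,5) (4,0) (4,1) (4,2) (4,3) (4,4) (4,5) (5,1) (5,2) (5,3) (5,4) (5,5) (6,1) (6,2) (6,3) (6,4)] -> total=34
Click 2 (5,1) count=2: revealed 0 new [(none)] -> total=34
Click 3 (5,5) count=3: revealed 0 new [(none)] -> total=34

Answer: 34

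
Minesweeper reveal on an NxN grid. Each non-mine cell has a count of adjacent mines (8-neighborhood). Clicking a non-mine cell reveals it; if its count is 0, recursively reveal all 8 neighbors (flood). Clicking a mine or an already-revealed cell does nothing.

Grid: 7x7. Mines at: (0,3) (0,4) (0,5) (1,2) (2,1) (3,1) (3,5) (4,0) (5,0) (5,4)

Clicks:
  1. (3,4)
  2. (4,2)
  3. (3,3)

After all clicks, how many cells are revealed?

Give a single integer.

Answer: 9

Derivation:
Click 1 (3,4) count=1: revealed 1 new [(3,4)] -> total=1
Click 2 (4,2) count=1: revealed 1 new [(4,2)] -> total=2
Click 3 (3,3) count=0: revealed 7 new [(2,2) (2,3) (2,4) (3,2) (3,3) (4,3) (4,4)] -> total=9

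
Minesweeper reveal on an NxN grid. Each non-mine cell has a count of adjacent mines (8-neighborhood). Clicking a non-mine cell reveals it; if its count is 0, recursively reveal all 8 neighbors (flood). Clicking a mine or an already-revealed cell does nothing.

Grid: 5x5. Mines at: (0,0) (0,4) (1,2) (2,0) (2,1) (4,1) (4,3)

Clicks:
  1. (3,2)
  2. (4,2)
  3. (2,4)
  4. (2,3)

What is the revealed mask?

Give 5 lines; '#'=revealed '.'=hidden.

Answer: .....
...##
...##
..###
..#..

Derivation:
Click 1 (3,2) count=3: revealed 1 new [(3,2)] -> total=1
Click 2 (4,2) count=2: revealed 1 new [(4,2)] -> total=2
Click 3 (2,4) count=0: revealed 6 new [(1,3) (1,4) (2,3) (2,4) (3,3) (3,4)] -> total=8
Click 4 (2,3) count=1: revealed 0 new [(none)] -> total=8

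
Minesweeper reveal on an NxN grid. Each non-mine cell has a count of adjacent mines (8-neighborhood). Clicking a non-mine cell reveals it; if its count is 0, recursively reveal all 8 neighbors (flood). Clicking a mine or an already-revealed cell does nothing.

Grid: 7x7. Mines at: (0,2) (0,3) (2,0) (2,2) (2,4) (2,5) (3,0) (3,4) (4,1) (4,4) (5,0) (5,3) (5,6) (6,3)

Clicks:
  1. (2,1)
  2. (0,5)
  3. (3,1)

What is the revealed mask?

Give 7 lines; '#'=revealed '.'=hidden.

Answer: ....###
....###
.#.....
.#.....
.......
.......
.......

Derivation:
Click 1 (2,1) count=3: revealed 1 new [(2,1)] -> total=1
Click 2 (0,5) count=0: revealed 6 new [(0,4) (0,5) (0,6) (1,4) (1,5) (1,6)] -> total=7
Click 3 (3,1) count=4: revealed 1 new [(3,1)] -> total=8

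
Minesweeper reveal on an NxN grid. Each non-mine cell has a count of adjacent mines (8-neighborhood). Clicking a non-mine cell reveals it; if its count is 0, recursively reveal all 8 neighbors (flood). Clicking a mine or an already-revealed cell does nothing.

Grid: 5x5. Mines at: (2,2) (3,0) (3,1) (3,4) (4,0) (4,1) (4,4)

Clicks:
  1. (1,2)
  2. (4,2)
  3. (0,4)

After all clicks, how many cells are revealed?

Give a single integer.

Click 1 (1,2) count=1: revealed 1 new [(1,2)] -> total=1
Click 2 (4,2) count=2: revealed 1 new [(4,2)] -> total=2
Click 3 (0,4) count=0: revealed 13 new [(0,0) (0,1) (0,2) (0,3) (0,4) (1,0) (1,1) (1,3) (1,4) (2,0) (2,1) (2,3) (2,4)] -> total=15

Answer: 15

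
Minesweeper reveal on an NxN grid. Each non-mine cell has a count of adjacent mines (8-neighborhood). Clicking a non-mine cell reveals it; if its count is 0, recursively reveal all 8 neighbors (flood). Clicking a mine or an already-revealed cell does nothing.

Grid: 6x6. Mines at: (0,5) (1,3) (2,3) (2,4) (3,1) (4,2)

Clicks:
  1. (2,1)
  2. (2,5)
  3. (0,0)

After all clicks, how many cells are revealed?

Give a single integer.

Answer: 10

Derivation:
Click 1 (2,1) count=1: revealed 1 new [(2,1)] -> total=1
Click 2 (2,5) count=1: revealed 1 new [(2,5)] -> total=2
Click 3 (0,0) count=0: revealed 8 new [(0,0) (0,1) (0,2) (1,0) (1,1) (1,2) (2,0) (2,2)] -> total=10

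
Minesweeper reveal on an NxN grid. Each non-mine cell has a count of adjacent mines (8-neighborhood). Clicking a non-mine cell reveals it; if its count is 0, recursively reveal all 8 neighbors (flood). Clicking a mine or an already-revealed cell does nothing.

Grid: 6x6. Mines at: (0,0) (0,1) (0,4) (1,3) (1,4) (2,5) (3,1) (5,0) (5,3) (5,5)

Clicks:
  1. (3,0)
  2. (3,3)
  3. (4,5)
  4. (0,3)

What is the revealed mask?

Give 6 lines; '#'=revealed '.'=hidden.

Click 1 (3,0) count=1: revealed 1 new [(3,0)] -> total=1
Click 2 (3,3) count=0: revealed 9 new [(2,2) (2,3) (2,4) (3,2) (3,3) (3,4) (4,2) (4,3) (4,4)] -> total=10
Click 3 (4,5) count=1: revealed 1 new [(4,5)] -> total=11
Click 4 (0,3) count=3: revealed 1 new [(0,3)] -> total=12

Answer: ...#..
......
..###.
#.###.
..####
......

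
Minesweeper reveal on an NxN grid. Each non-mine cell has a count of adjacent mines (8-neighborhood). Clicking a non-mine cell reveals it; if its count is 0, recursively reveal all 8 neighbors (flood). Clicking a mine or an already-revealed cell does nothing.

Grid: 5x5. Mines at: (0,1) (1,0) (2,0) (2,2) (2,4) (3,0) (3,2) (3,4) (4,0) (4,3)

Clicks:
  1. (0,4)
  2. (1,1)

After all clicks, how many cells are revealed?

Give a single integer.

Answer: 7

Derivation:
Click 1 (0,4) count=0: revealed 6 new [(0,2) (0,3) (0,4) (1,2) (1,3) (1,4)] -> total=6
Click 2 (1,1) count=4: revealed 1 new [(1,1)] -> total=7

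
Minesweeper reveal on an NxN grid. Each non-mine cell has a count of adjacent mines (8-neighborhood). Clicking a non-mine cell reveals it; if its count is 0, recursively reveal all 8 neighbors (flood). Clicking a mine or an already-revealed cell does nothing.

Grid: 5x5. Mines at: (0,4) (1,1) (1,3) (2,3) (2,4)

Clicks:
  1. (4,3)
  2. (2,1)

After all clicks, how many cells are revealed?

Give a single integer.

Click 1 (4,3) count=0: revealed 13 new [(2,0) (2,1) (2,2) (3,0) (3,1) (3,2) (3,3) (3,4) (4,0) (4,1) (4,2) (4,3) (4,4)] -> total=13
Click 2 (2,1) count=1: revealed 0 new [(none)] -> total=13

Answer: 13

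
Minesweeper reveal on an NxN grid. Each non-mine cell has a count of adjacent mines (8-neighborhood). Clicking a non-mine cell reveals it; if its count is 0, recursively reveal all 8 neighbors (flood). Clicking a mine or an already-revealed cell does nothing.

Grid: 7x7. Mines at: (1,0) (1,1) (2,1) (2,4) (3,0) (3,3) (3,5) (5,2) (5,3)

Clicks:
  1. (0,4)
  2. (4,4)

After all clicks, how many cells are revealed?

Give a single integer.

Answer: 13

Derivation:
Click 1 (0,4) count=0: revealed 12 new [(0,2) (0,3) (0,4) (0,5) (0,6) (1,2) (1,3) (1,4) (1,5) (1,6) (2,5) (2,6)] -> total=12
Click 2 (4,4) count=3: revealed 1 new [(4,4)] -> total=13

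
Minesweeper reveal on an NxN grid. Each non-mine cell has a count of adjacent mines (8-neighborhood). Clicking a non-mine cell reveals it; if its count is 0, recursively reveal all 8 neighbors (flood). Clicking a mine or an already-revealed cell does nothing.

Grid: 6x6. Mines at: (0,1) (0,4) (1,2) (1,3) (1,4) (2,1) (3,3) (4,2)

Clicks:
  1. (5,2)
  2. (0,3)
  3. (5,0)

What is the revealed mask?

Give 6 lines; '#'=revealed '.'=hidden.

Click 1 (5,2) count=1: revealed 1 new [(5,2)] -> total=1
Click 2 (0,3) count=4: revealed 1 new [(0,3)] -> total=2
Click 3 (5,0) count=0: revealed 6 new [(3,0) (3,1) (4,0) (4,1) (5,0) (5,1)] -> total=8

Answer: ...#..
......
......
##....
##....
###...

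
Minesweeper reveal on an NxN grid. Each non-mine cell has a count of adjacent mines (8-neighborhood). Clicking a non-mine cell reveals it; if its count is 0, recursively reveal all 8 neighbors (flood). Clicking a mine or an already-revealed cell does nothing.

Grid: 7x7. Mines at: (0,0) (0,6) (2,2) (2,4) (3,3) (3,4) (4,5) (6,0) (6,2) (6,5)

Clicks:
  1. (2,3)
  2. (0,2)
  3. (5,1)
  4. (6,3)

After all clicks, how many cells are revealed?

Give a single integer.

Answer: 13

Derivation:
Click 1 (2,3) count=4: revealed 1 new [(2,3)] -> total=1
Click 2 (0,2) count=0: revealed 10 new [(0,1) (0,2) (0,3) (0,4) (0,5) (1,1) (1,2) (1,3) (1,4) (1,5)] -> total=11
Click 3 (5,1) count=2: revealed 1 new [(5,1)] -> total=12
Click 4 (6,3) count=1: revealed 1 new [(6,3)] -> total=13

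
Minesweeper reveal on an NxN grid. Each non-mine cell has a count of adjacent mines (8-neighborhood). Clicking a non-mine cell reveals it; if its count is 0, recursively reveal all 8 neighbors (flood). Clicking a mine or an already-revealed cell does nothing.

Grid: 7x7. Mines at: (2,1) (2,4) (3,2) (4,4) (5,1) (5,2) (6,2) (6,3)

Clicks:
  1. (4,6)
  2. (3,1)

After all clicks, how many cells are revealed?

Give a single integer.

Click 1 (4,6) count=0: revealed 26 new [(0,0) (0,1) (0,2) (0,3) (0,4) (0,5) (0,6) (1,0) (1,1) (1,2) (1,3) (1,4) (1,5) (1,6) (2,5) (2,6) (3,5) (3,6) (4,5) (4,6) (5,4) (5,5) (5,6) (6,4) (6,5) (6,6)] -> total=26
Click 2 (3,1) count=2: revealed 1 new [(3,1)] -> total=27

Answer: 27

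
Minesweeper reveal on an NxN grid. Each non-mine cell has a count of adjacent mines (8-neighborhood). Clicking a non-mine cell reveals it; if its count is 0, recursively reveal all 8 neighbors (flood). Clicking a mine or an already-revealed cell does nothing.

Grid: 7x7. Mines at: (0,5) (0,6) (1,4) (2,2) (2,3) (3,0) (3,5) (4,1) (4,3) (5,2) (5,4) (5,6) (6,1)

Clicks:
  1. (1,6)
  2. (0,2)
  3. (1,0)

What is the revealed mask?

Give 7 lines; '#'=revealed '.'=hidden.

Click 1 (1,6) count=2: revealed 1 new [(1,6)] -> total=1
Click 2 (0,2) count=0: revealed 10 new [(0,0) (0,1) (0,2) (0,3) (1,0) (1,1) (1,2) (1,3) (2,0) (2,1)] -> total=11
Click 3 (1,0) count=0: revealed 0 new [(none)] -> total=11

Answer: ####...
####..#
##.....
.......
.......
.......
.......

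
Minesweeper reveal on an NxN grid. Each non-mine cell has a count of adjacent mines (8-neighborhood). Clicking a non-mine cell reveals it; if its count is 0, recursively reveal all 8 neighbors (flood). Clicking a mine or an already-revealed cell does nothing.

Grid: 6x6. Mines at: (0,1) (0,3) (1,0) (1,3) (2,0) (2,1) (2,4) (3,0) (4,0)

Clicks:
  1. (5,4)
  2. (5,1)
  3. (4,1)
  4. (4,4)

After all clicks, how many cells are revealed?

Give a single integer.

Answer: 15

Derivation:
Click 1 (5,4) count=0: revealed 15 new [(3,1) (3,2) (3,3) (3,4) (3,5) (4,1) (4,2) (4,3) (4,4) (4,5) (5,1) (5,2) (5,3) (5,4) (5,5)] -> total=15
Click 2 (5,1) count=1: revealed 0 new [(none)] -> total=15
Click 3 (4,1) count=2: revealed 0 new [(none)] -> total=15
Click 4 (4,4) count=0: revealed 0 new [(none)] -> total=15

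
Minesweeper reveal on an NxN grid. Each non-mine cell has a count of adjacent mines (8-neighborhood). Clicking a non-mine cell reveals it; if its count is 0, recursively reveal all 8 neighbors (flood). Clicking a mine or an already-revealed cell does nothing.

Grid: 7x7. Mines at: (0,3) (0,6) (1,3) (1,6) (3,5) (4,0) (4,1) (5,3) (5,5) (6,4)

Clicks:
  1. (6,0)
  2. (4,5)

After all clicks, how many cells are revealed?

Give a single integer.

Click 1 (6,0) count=0: revealed 6 new [(5,0) (5,1) (5,2) (6,0) (6,1) (6,2)] -> total=6
Click 2 (4,5) count=2: revealed 1 new [(4,5)] -> total=7

Answer: 7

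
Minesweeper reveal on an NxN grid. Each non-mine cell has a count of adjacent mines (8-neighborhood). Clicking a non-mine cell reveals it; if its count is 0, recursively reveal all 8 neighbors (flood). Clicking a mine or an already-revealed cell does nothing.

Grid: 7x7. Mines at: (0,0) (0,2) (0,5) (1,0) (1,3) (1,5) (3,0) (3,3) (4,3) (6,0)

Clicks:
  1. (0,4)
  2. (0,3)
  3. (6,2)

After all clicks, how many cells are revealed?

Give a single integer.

Answer: 23

Derivation:
Click 1 (0,4) count=3: revealed 1 new [(0,4)] -> total=1
Click 2 (0,3) count=2: revealed 1 new [(0,3)] -> total=2
Click 3 (6,2) count=0: revealed 21 new [(2,4) (2,5) (2,6) (3,4) (3,5) (3,6) (4,4) (4,5) (4,6) (5,1) (5,2) (5,3) (5,4) (5,5) (5,6) (6,1) (6,2) (6,3) (6,4) (6,5) (6,6)] -> total=23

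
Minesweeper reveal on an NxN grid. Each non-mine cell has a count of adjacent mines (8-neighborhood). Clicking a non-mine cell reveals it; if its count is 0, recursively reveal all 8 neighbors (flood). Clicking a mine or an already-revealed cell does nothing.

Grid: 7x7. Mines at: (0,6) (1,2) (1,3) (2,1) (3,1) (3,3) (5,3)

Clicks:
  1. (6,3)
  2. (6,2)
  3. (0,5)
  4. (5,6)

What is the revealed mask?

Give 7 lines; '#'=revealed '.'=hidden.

Answer: .....#.
....###
....###
....###
....###
....###
..#####

Derivation:
Click 1 (6,3) count=1: revealed 1 new [(6,3)] -> total=1
Click 2 (6,2) count=1: revealed 1 new [(6,2)] -> total=2
Click 3 (0,5) count=1: revealed 1 new [(0,5)] -> total=3
Click 4 (5,6) count=0: revealed 18 new [(1,4) (1,5) (1,6) (2,4) (2,5) (2,6) (3,4) (3,5) (3,6) (4,4) (4,5) (4,6) (5,4) (5,5) (5,6) (6,4) (6,5) (6,6)] -> total=21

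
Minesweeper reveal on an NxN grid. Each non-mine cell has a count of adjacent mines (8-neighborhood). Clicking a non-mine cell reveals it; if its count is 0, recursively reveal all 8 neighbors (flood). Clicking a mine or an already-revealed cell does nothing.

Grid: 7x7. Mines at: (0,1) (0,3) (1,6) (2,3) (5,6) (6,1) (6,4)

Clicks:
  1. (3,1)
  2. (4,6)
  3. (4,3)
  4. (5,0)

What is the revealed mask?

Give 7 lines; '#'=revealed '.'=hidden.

Click 1 (3,1) count=0: revealed 29 new [(1,0) (1,1) (1,2) (2,0) (2,1) (2,2) (2,4) (2,5) (2,6) (3,0) (3,1) (3,2) (3,3) (3,4) (3,5) (3,6) (4,0) (4,1) (4,2) (4,3) (4,4) (4,5) (4,6) (5,0) (5,1) (5,2) (5,3) (5,4) (5,5)] -> total=29
Click 2 (4,6) count=1: revealed 0 new [(none)] -> total=29
Click 3 (4,3) count=0: revealed 0 new [(none)] -> total=29
Click 4 (5,0) count=1: revealed 0 new [(none)] -> total=29

Answer: .......
###....
###.###
#######
#######
######.
.......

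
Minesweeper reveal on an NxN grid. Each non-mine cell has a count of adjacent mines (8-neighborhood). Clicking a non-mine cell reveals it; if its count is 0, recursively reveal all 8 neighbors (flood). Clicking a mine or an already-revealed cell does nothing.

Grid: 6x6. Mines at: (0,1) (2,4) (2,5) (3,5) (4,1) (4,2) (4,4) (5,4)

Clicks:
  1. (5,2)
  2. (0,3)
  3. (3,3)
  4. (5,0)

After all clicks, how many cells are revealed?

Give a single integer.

Click 1 (5,2) count=2: revealed 1 new [(5,2)] -> total=1
Click 2 (0,3) count=0: revealed 8 new [(0,2) (0,3) (0,4) (0,5) (1,2) (1,3) (1,4) (1,5)] -> total=9
Click 3 (3,3) count=3: revealed 1 new [(3,3)] -> total=10
Click 4 (5,0) count=1: revealed 1 new [(5,0)] -> total=11

Answer: 11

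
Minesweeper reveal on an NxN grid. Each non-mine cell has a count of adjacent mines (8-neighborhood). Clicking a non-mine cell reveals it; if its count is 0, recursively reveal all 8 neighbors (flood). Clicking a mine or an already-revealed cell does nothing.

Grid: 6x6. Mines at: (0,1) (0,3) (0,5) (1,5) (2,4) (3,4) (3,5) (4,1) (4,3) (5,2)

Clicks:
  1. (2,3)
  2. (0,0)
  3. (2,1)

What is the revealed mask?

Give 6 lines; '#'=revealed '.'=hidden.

Click 1 (2,3) count=2: revealed 1 new [(2,3)] -> total=1
Click 2 (0,0) count=1: revealed 1 new [(0,0)] -> total=2
Click 3 (2,1) count=0: revealed 11 new [(1,0) (1,1) (1,2) (1,3) (2,0) (2,1) (2,2) (3,0) (3,1) (3,2) (3,3)] -> total=13

Answer: #.....
####..
####..
####..
......
......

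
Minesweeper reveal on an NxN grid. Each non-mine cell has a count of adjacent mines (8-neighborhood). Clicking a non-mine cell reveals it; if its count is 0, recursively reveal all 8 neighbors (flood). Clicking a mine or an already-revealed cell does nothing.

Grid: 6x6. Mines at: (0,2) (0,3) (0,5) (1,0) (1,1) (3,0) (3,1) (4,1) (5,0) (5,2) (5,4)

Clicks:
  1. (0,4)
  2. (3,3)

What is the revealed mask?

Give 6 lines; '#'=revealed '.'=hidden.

Answer: ....#.
..####
..####
..####
..####
......

Derivation:
Click 1 (0,4) count=2: revealed 1 new [(0,4)] -> total=1
Click 2 (3,3) count=0: revealed 16 new [(1,2) (1,3) (1,4) (1,5) (2,2) (2,3) (2,4) (2,5) (3,2) (3,3) (3,4) (3,5) (4,2) (4,3) (4,4) (4,5)] -> total=17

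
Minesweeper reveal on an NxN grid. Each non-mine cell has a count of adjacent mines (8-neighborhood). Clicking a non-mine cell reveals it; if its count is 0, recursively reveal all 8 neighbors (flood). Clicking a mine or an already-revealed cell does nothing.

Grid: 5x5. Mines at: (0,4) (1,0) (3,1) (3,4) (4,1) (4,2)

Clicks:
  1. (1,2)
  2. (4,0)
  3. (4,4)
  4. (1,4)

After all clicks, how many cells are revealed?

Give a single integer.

Click 1 (1,2) count=0: revealed 9 new [(0,1) (0,2) (0,3) (1,1) (1,2) (1,3) (2,1) (2,2) (2,3)] -> total=9
Click 2 (4,0) count=2: revealed 1 new [(4,0)] -> total=10
Click 3 (4,4) count=1: revealed 1 new [(4,4)] -> total=11
Click 4 (1,4) count=1: revealed 1 new [(1,4)] -> total=12

Answer: 12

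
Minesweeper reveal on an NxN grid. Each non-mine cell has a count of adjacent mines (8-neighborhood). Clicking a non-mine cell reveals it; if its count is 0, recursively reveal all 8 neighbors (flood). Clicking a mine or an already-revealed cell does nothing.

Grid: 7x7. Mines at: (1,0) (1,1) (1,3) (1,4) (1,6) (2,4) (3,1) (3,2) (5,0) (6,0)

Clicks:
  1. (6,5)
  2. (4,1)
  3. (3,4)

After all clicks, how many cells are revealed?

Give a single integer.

Answer: 24

Derivation:
Click 1 (6,5) count=0: revealed 24 new [(2,5) (2,6) (3,3) (3,4) (3,5) (3,6) (4,1) (4,2) (4,3) (4,4) (4,5) (4,6) (5,1) (5,2) (5,3) (5,4) (5,5) (5,6) (6,1) (6,2) (6,3) (6,4) (6,5) (6,6)] -> total=24
Click 2 (4,1) count=3: revealed 0 new [(none)] -> total=24
Click 3 (3,4) count=1: revealed 0 new [(none)] -> total=24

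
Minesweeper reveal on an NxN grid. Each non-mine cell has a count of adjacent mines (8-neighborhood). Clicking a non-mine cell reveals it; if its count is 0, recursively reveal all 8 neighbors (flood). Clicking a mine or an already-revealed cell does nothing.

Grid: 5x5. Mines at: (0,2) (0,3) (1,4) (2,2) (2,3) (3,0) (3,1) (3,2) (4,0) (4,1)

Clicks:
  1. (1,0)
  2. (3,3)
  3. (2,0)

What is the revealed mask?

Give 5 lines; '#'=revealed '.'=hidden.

Click 1 (1,0) count=0: revealed 6 new [(0,0) (0,1) (1,0) (1,1) (2,0) (2,1)] -> total=6
Click 2 (3,3) count=3: revealed 1 new [(3,3)] -> total=7
Click 3 (2,0) count=2: revealed 0 new [(none)] -> total=7

Answer: ##...
##...
##...
...#.
.....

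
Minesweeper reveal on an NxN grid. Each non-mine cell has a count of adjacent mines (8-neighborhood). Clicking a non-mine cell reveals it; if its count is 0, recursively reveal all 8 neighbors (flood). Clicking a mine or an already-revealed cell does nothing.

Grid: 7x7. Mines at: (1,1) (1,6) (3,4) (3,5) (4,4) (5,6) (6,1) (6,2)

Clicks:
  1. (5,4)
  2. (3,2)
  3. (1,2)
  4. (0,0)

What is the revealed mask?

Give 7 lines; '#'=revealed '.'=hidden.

Click 1 (5,4) count=1: revealed 1 new [(5,4)] -> total=1
Click 2 (3,2) count=0: revealed 16 new [(2,0) (2,1) (2,2) (2,3) (3,0) (3,1) (3,2) (3,3) (4,0) (4,1) (4,2) (4,3) (5,0) (5,1) (5,2) (5,3)] -> total=17
Click 3 (1,2) count=1: revealed 1 new [(1,2)] -> total=18
Click 4 (0,0) count=1: revealed 1 new [(0,0)] -> total=19

Answer: #......
..#....
####...
####...
####...
#####..
.......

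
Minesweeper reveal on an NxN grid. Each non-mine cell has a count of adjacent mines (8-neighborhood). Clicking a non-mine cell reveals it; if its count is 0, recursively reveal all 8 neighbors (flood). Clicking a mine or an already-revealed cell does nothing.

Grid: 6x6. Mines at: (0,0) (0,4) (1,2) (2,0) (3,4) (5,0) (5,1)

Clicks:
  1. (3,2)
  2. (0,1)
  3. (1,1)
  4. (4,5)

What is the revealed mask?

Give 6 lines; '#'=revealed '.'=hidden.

Answer: .#....
.#....
.###..
.###..
.###.#
......

Derivation:
Click 1 (3,2) count=0: revealed 9 new [(2,1) (2,2) (2,3) (3,1) (3,2) (3,3) (4,1) (4,2) (4,3)] -> total=9
Click 2 (0,1) count=2: revealed 1 new [(0,1)] -> total=10
Click 3 (1,1) count=3: revealed 1 new [(1,1)] -> total=11
Click 4 (4,5) count=1: revealed 1 new [(4,5)] -> total=12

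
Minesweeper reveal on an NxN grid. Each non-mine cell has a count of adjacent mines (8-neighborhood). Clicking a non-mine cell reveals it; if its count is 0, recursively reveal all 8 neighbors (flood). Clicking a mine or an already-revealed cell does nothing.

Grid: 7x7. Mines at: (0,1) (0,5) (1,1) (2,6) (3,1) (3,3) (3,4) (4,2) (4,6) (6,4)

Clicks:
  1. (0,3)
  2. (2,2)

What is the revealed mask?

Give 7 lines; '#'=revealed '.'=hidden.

Click 1 (0,3) count=0: revealed 9 new [(0,2) (0,3) (0,4) (1,2) (1,3) (1,4) (2,2) (2,3) (2,4)] -> total=9
Click 2 (2,2) count=3: revealed 0 new [(none)] -> total=9

Answer: ..###..
..###..
..###..
.......
.......
.......
.......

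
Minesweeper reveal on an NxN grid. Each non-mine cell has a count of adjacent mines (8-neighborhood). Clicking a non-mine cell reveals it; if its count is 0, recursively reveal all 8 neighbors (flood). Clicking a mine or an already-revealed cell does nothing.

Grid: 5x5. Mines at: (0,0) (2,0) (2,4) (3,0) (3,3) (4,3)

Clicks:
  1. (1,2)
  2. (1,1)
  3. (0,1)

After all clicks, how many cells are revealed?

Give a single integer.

Click 1 (1,2) count=0: revealed 11 new [(0,1) (0,2) (0,3) (0,4) (1,1) (1,2) (1,3) (1,4) (2,1) (2,2) (2,3)] -> total=11
Click 2 (1,1) count=2: revealed 0 new [(none)] -> total=11
Click 3 (0,1) count=1: revealed 0 new [(none)] -> total=11

Answer: 11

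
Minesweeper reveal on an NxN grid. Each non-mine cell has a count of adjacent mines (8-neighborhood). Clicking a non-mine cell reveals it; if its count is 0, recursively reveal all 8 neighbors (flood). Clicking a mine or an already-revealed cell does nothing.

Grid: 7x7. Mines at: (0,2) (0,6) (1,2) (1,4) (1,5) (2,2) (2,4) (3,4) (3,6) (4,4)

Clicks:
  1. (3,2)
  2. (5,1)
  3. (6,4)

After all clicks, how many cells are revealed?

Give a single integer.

Click 1 (3,2) count=1: revealed 1 new [(3,2)] -> total=1
Click 2 (5,1) count=0: revealed 29 new [(0,0) (0,1) (1,0) (1,1) (2,0) (2,1) (3,0) (3,1) (3,3) (4,0) (4,1) (4,2) (4,3) (4,5) (4,6) (5,0) (5,1) (5,2) (5,3) (5,4) (5,5) (5,6) (6,0) (6,1) (6,2) (6,3) (6,4) (6,5) (6,6)] -> total=30
Click 3 (6,4) count=0: revealed 0 new [(none)] -> total=30

Answer: 30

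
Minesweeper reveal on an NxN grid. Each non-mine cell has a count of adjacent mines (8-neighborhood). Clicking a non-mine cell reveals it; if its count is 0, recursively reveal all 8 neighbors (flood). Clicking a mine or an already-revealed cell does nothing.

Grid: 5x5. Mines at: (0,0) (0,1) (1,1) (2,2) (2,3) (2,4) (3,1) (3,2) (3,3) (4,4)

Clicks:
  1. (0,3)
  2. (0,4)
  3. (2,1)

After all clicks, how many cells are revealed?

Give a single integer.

Answer: 7

Derivation:
Click 1 (0,3) count=0: revealed 6 new [(0,2) (0,3) (0,4) (1,2) (1,3) (1,4)] -> total=6
Click 2 (0,4) count=0: revealed 0 new [(none)] -> total=6
Click 3 (2,1) count=4: revealed 1 new [(2,1)] -> total=7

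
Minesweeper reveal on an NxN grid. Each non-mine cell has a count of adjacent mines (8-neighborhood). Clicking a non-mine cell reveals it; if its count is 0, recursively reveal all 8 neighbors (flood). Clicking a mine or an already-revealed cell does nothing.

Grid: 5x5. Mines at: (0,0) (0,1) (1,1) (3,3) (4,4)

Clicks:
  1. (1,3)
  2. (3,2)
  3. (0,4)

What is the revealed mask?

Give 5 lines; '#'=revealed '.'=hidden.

Answer: ..###
..###
..###
..#..
.....

Derivation:
Click 1 (1,3) count=0: revealed 9 new [(0,2) (0,3) (0,4) (1,2) (1,3) (1,4) (2,2) (2,3) (2,4)] -> total=9
Click 2 (3,2) count=1: revealed 1 new [(3,2)] -> total=10
Click 3 (0,4) count=0: revealed 0 new [(none)] -> total=10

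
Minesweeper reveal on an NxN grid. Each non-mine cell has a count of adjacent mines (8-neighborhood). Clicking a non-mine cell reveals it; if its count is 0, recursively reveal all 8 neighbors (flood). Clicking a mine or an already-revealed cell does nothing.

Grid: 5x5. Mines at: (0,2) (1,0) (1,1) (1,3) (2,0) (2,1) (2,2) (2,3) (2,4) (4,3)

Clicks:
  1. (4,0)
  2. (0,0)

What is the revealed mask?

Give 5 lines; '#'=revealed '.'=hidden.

Click 1 (4,0) count=0: revealed 6 new [(3,0) (3,1) (3,2) (4,0) (4,1) (4,2)] -> total=6
Click 2 (0,0) count=2: revealed 1 new [(0,0)] -> total=7

Answer: #....
.....
.....
###..
###..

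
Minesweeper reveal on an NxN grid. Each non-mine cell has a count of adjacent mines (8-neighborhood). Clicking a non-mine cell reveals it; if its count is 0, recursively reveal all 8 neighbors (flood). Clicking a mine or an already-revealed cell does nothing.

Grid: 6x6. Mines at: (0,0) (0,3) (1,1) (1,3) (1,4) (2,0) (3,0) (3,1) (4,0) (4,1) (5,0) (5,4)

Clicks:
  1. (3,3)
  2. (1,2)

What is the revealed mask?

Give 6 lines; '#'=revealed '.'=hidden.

Answer: ......
..#...
..####
..####
..####
......

Derivation:
Click 1 (3,3) count=0: revealed 12 new [(2,2) (2,3) (2,4) (2,5) (3,2) (3,3) (3,4) (3,5) (4,2) (4,3) (4,4) (4,5)] -> total=12
Click 2 (1,2) count=3: revealed 1 new [(1,2)] -> total=13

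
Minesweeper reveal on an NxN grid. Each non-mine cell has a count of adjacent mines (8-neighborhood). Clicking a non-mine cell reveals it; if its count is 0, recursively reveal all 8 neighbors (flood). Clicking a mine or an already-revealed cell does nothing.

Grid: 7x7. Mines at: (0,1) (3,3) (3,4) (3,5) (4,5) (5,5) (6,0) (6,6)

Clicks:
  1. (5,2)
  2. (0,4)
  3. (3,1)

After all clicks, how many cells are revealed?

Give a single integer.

Answer: 36

Derivation:
Click 1 (5,2) count=0: revealed 23 new [(1,0) (1,1) (1,2) (2,0) (2,1) (2,2) (3,0) (3,1) (3,2) (4,0) (4,1) (4,2) (4,3) (4,4) (5,0) (5,1) (5,2) (5,3) (5,4) (6,1) (6,2) (6,3) (6,4)] -> total=23
Click 2 (0,4) count=0: revealed 13 new [(0,2) (0,3) (0,4) (0,5) (0,6) (1,3) (1,4) (1,5) (1,6) (2,3) (2,4) (2,5) (2,6)] -> total=36
Click 3 (3,1) count=0: revealed 0 new [(none)] -> total=36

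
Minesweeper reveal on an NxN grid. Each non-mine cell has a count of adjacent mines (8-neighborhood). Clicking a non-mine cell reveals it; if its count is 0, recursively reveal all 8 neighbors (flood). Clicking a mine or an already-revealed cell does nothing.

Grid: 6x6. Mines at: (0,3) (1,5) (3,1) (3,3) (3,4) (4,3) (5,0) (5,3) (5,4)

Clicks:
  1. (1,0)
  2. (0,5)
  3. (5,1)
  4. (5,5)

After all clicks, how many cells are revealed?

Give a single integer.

Answer: 12

Derivation:
Click 1 (1,0) count=0: revealed 9 new [(0,0) (0,1) (0,2) (1,0) (1,1) (1,2) (2,0) (2,1) (2,2)] -> total=9
Click 2 (0,5) count=1: revealed 1 new [(0,5)] -> total=10
Click 3 (5,1) count=1: revealed 1 new [(5,1)] -> total=11
Click 4 (5,5) count=1: revealed 1 new [(5,5)] -> total=12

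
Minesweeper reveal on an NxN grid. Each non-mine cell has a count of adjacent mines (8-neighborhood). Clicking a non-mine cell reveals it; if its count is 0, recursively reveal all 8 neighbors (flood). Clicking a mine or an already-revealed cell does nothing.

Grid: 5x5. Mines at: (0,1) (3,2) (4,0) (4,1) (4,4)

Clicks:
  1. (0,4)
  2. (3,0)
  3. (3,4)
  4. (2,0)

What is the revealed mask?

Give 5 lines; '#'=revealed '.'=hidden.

Answer: ..###
#####
#####
##.##
.....

Derivation:
Click 1 (0,4) count=0: revealed 11 new [(0,2) (0,3) (0,4) (1,2) (1,3) (1,4) (2,2) (2,3) (2,4) (3,3) (3,4)] -> total=11
Click 2 (3,0) count=2: revealed 1 new [(3,0)] -> total=12
Click 3 (3,4) count=1: revealed 0 new [(none)] -> total=12
Click 4 (2,0) count=0: revealed 5 new [(1,0) (1,1) (2,0) (2,1) (3,1)] -> total=17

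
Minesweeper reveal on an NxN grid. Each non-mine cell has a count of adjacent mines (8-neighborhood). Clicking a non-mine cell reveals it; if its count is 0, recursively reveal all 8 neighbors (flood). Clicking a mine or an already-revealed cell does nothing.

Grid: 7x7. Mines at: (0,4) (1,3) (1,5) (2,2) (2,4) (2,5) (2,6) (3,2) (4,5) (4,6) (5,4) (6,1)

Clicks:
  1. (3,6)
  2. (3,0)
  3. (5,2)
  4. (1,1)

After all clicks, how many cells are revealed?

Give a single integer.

Click 1 (3,6) count=4: revealed 1 new [(3,6)] -> total=1
Click 2 (3,0) count=0: revealed 14 new [(0,0) (0,1) (0,2) (1,0) (1,1) (1,2) (2,0) (2,1) (3,0) (3,1) (4,0) (4,1) (5,0) (5,1)] -> total=15
Click 3 (5,2) count=1: revealed 1 new [(5,2)] -> total=16
Click 4 (1,1) count=1: revealed 0 new [(none)] -> total=16

Answer: 16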